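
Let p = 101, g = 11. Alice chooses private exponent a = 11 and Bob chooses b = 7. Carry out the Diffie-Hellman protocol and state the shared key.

2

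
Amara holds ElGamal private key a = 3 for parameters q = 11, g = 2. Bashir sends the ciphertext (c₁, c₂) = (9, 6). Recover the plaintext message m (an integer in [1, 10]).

Shared mask s = c₁^a mod q = 9^3 mod 11.
9^1 ≡ 9 (mod 11)
9^2 = (9^1)^2 ≡ 9^2 = 81 ≡ 4 (mod 11)
9^3 = 9^2 · 9^1 ≡ 4 · 9 ≡ 3 (mod 11).
So s = 3; s⁻¹ ≡ 4 (mod 11).
m = c₂ · s⁻¹ mod 11 = 6 · 4 mod 11 = 2.

2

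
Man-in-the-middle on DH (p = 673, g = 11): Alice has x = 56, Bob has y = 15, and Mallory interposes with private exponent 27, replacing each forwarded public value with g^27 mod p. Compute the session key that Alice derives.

615

Alice receives Mallory's public value M = 11^27 mod 673 instead of the honest one.
11^1 ≡ 11 (mod 673)
11^2 = (11^1)^2 ≡ 11^2 = 121 ≡ 121 (mod 673)
11^4 = (11^2)^2 ≡ 121^2 = 14641 ≡ 508 (mod 673)
11^8 = (11^4)^2 ≡ 508^2 = 258064 ≡ 305 (mod 673)
11^16 = (11^8)^2 ≡ 305^2 = 93025 ≡ 151 (mod 673)
11^27 = 11^16 · 11^8 · 11^2 · 11^1 ≡ 151 · 305 · 121 · 11 ≡ 346 (mod 673).
So M = 346. Alice computes K = M^56 mod 673.
346^1 ≡ 346 (mod 673)
346^2 = (346^1)^2 ≡ 346^2 = 119716 ≡ 595 (mod 673)
346^4 = (346^2)^2 ≡ 595^2 = 354025 ≡ 27 (mod 673)
346^8 = (346^4)^2 ≡ 27^2 = 729 ≡ 56 (mod 673)
346^16 = (346^8)^2 ≡ 56^2 = 3136 ≡ 444 (mod 673)
346^32 = (346^16)^2 ≡ 444^2 = 197136 ≡ 620 (mod 673)
346^56 = 346^32 · 346^16 · 346^8 ≡ 620 · 444 · 56 ≡ 615 (mod 673).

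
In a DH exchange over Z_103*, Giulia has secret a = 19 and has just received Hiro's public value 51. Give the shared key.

Shared key K = 51^19 mod 103.
51^1 ≡ 51 (mod 103)
51^2 = (51^1)^2 ≡ 51^2 = 2601 ≡ 26 (mod 103)
51^4 = (51^2)^2 ≡ 26^2 = 676 ≡ 58 (mod 103)
51^8 = (51^4)^2 ≡ 58^2 = 3364 ≡ 68 (mod 103)
51^16 = (51^8)^2 ≡ 68^2 = 4624 ≡ 92 (mod 103)
51^19 = 51^16 · 51^2 · 51^1 ≡ 92 · 26 · 51 ≡ 40 (mod 103).

40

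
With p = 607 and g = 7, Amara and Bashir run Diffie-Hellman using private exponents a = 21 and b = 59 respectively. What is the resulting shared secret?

Bashir sends B = g^b mod p = 7^59 mod 607.
7^1 ≡ 7 (mod 607)
7^2 = (7^1)^2 ≡ 7^2 = 49 ≡ 49 (mod 607)
7^4 = (7^2)^2 ≡ 49^2 = 2401 ≡ 580 (mod 607)
7^8 = (7^4)^2 ≡ 580^2 = 336400 ≡ 122 (mod 607)
7^16 = (7^8)^2 ≡ 122^2 = 14884 ≡ 316 (mod 607)
7^32 = (7^16)^2 ≡ 316^2 = 99856 ≡ 308 (mod 607)
7^59 = 7^32 · 7^16 · 7^8 · 7^2 · 7^1 ≡ 308 · 316 · 122 · 49 · 7 ≡ 195 (mod 607).
So B = 195. Amara then computes K = B^a mod p = 195^21 mod 607.
195^1 ≡ 195 (mod 607)
195^2 = (195^1)^2 ≡ 195^2 = 38025 ≡ 391 (mod 607)
195^4 = (195^2)^2 ≡ 391^2 = 152881 ≡ 524 (mod 607)
195^8 = (195^4)^2 ≡ 524^2 = 274576 ≡ 212 (mod 607)
195^16 = (195^8)^2 ≡ 212^2 = 44944 ≡ 26 (mod 607)
195^21 = 195^16 · 195^4 · 195^1 ≡ 26 · 524 · 195 ≡ 448 (mod 607).

448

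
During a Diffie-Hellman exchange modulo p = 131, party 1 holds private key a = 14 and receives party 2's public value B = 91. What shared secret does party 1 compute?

38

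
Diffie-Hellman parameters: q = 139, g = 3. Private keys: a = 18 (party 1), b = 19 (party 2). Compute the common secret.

36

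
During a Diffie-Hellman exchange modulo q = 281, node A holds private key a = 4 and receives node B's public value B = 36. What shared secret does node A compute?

79

Shared key K = 36^4 mod 281.
36^1 ≡ 36 (mod 281)
36^2 = (36^1)^2 ≡ 36^2 = 1296 ≡ 172 (mod 281)
36^4 = (36^2)^2 ≡ 172^2 = 29584 ≡ 79 (mod 281)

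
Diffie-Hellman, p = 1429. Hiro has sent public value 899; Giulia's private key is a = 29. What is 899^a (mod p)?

Shared key K = 899^29 mod 1429.
899^1 ≡ 899 (mod 1429)
899^2 = (899^1)^2 ≡ 899^2 = 808201 ≡ 816 (mod 1429)
899^4 = (899^2)^2 ≡ 816^2 = 665856 ≡ 1371 (mod 1429)
899^8 = (899^4)^2 ≡ 1371^2 = 1879641 ≡ 506 (mod 1429)
899^16 = (899^8)^2 ≡ 506^2 = 256036 ≡ 245 (mod 1429)
899^29 = 899^16 · 899^8 · 899^4 · 899^1 ≡ 245 · 506 · 1371 · 899 ≡ 606 (mod 1429).

606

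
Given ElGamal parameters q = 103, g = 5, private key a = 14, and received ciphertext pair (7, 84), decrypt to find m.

Shared mask s = c₁^a mod q = 7^14 mod 103.
7^1 ≡ 7 (mod 103)
7^2 = (7^1)^2 ≡ 7^2 = 49 ≡ 49 (mod 103)
7^4 = (7^2)^2 ≡ 49^2 = 2401 ≡ 32 (mod 103)
7^8 = (7^4)^2 ≡ 32^2 = 1024 ≡ 97 (mod 103)
7^14 = 7^8 · 7^4 · 7^2 ≡ 97 · 32 · 49 ≡ 68 (mod 103).
So s = 68; s⁻¹ ≡ 50 (mod 103).
m = c₂ · s⁻¹ mod 103 = 84 · 50 mod 103 = 80.

80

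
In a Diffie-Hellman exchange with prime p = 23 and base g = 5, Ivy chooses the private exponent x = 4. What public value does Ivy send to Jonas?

4

Public value = 5^4 (mod 23).
5^1 ≡ 5 (mod 23)
5^2 = (5^1)^2 ≡ 5^2 = 25 ≡ 2 (mod 23)
5^4 = (5^2)^2 ≡ 2^2 = 4 ≡ 4 (mod 23)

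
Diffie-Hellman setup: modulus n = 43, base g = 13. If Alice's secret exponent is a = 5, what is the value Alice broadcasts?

Public value = 13^5 (mod 43).
13^1 ≡ 13 (mod 43)
13^2 = (13^1)^2 ≡ 13^2 = 169 ≡ 40 (mod 43)
13^4 = (13^2)^2 ≡ 40^2 = 1600 ≡ 9 (mod 43)
13^5 = 13^4 · 13^1 ≡ 9 · 13 ≡ 31 (mod 43).

31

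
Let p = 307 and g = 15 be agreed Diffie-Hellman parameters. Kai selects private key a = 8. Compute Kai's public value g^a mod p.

286

Public value = 15^8 mod 307.
15^1 ≡ 15 (mod 307)
15^2 = (15^1)^2 ≡ 15^2 = 225 ≡ 225 (mod 307)
15^4 = (15^2)^2 ≡ 225^2 = 50625 ≡ 277 (mod 307)
15^8 = (15^4)^2 ≡ 277^2 = 76729 ≡ 286 (mod 307)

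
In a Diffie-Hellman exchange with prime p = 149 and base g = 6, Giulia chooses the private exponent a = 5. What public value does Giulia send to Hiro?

Public value = 6^5 (mod 149).
6^1 ≡ 6 (mod 149)
6^2 = (6^1)^2 ≡ 6^2 = 36 ≡ 36 (mod 149)
6^4 = (6^2)^2 ≡ 36^2 = 1296 ≡ 104 (mod 149)
6^5 = 6^4 · 6^1 ≡ 104 · 6 ≡ 28 (mod 149).

28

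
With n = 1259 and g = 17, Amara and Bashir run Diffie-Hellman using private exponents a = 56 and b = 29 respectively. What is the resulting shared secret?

340

Bashir sends B = g^b mod n = 17^29 mod 1259.
17^1 ≡ 17 (mod 1259)
17^2 = (17^1)^2 ≡ 17^2 = 289 ≡ 289 (mod 1259)
17^4 = (17^2)^2 ≡ 289^2 = 83521 ≡ 427 (mod 1259)
17^8 = (17^4)^2 ≡ 427^2 = 182329 ≡ 1033 (mod 1259)
17^16 = (17^8)^2 ≡ 1033^2 = 1067089 ≡ 716 (mod 1259)
17^29 = 17^16 · 17^8 · 17^4 · 17^1 ≡ 716 · 1033 · 427 · 17 ≡ 735 (mod 1259).
So B = 735. Amara then computes K = B^a mod n = 735^56 mod 1259.
735^1 ≡ 735 (mod 1259)
735^2 = (735^1)^2 ≡ 735^2 = 540225 ≡ 114 (mod 1259)
735^4 = (735^2)^2 ≡ 114^2 = 12996 ≡ 406 (mod 1259)
735^8 = (735^4)^2 ≡ 406^2 = 164836 ≡ 1166 (mod 1259)
735^16 = (735^8)^2 ≡ 1166^2 = 1359556 ≡ 1095 (mod 1259)
735^32 = (735^16)^2 ≡ 1095^2 = 1199025 ≡ 457 (mod 1259)
735^56 = 735^32 · 735^16 · 735^8 ≡ 457 · 1095 · 1166 ≡ 340 (mod 1259).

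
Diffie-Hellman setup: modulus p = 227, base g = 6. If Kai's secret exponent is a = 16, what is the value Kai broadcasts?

33

Public value = 6^16 mod 227.
6^1 ≡ 6 (mod 227)
6^2 = (6^1)^2 ≡ 6^2 = 36 ≡ 36 (mod 227)
6^4 = (6^2)^2 ≡ 36^2 = 1296 ≡ 161 (mod 227)
6^8 = (6^4)^2 ≡ 161^2 = 25921 ≡ 43 (mod 227)
6^16 = (6^8)^2 ≡ 43^2 = 1849 ≡ 33 (mod 227)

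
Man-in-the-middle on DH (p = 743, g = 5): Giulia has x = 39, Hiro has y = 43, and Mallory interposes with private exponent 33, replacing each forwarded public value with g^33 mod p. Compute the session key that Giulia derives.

Giulia receives Mallory's public value M = 5^33 mod 743 instead of the honest one.
5^1 ≡ 5 (mod 743)
5^2 = (5^1)^2 ≡ 5^2 = 25 ≡ 25 (mod 743)
5^4 = (5^2)^2 ≡ 25^2 = 625 ≡ 625 (mod 743)
5^8 = (5^4)^2 ≡ 625^2 = 390625 ≡ 550 (mod 743)
5^16 = (5^8)^2 ≡ 550^2 = 302500 ≡ 99 (mod 743)
5^32 = (5^16)^2 ≡ 99^2 = 9801 ≡ 142 (mod 743)
5^33 = 5^32 · 5^1 ≡ 142 · 5 ≡ 710 (mod 743).
So M = 710. Giulia computes K = M^39 mod 743.
710^1 ≡ 710 (mod 743)
710^2 = (710^1)^2 ≡ 710^2 = 504100 ≡ 346 (mod 743)
710^4 = (710^2)^2 ≡ 346^2 = 119716 ≡ 93 (mod 743)
710^8 = (710^4)^2 ≡ 93^2 = 8649 ≡ 476 (mod 743)
710^16 = (710^8)^2 ≡ 476^2 = 226576 ≡ 704 (mod 743)
710^32 = (710^16)^2 ≡ 704^2 = 495616 ≡ 35 (mod 743)
710^39 = 710^32 · 710^4 · 710^2 · 710^1 ≡ 35 · 93 · 346 · 710 ≡ 13 (mod 743).

13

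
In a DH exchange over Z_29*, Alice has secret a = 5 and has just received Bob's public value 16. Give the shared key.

Shared key K = 16^5 mod 29.
16^1 ≡ 16 (mod 29)
16^2 = (16^1)^2 ≡ 16^2 = 256 ≡ 24 (mod 29)
16^4 = (16^2)^2 ≡ 24^2 = 576 ≡ 25 (mod 29)
16^5 = 16^4 · 16^1 ≡ 25 · 16 ≡ 23 (mod 29).

23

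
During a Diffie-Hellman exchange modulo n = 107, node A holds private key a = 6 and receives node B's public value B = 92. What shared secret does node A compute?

Shared key K = 92^6 mod 107.
92^1 ≡ 92 (mod 107)
92^2 = (92^1)^2 ≡ 92^2 = 8464 ≡ 11 (mod 107)
92^4 = (92^2)^2 ≡ 11^2 = 121 ≡ 14 (mod 107)
92^6 = 92^4 · 92^2 ≡ 14 · 11 ≡ 47 (mod 107).

47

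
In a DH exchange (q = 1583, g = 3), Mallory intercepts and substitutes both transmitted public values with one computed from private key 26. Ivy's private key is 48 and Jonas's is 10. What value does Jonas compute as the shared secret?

Jonas receives Mallory's public value M = 3^26 mod 1583 instead of the honest one.
3^1 ≡ 3 (mod 1583)
3^2 = (3^1)^2 ≡ 3^2 = 9 ≡ 9 (mod 1583)
3^4 = (3^2)^2 ≡ 9^2 = 81 ≡ 81 (mod 1583)
3^8 = (3^4)^2 ≡ 81^2 = 6561 ≡ 229 (mod 1583)
3^16 = (3^8)^2 ≡ 229^2 = 52441 ≡ 202 (mod 1583)
3^26 = 3^16 · 3^8 · 3^2 ≡ 202 · 229 · 9 ≡ 1576 (mod 1583).
So M = 1576. Jonas computes K = M^10 mod 1583.
1576^1 ≡ 1576 (mod 1583)
1576^2 = (1576^1)^2 ≡ 1576^2 = 2483776 ≡ 49 (mod 1583)
1576^4 = (1576^2)^2 ≡ 49^2 = 2401 ≡ 818 (mod 1583)
1576^8 = (1576^4)^2 ≡ 818^2 = 669124 ≡ 1098 (mod 1583)
1576^10 = 1576^8 · 1576^2 ≡ 1098 · 49 ≡ 1563 (mod 1583).

1563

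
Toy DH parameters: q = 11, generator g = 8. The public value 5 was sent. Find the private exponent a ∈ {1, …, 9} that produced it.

8

Try successive powers of 8 modulo 11:
8^1 ≡ 8
8^2 ≡ 9
8^3 ≡ 6
8^4 ≡ 4
8^5 ≡ 10
8^6 ≡ 3
8^7 ≡ 2
8^8 ≡ 5
Found: a = 8.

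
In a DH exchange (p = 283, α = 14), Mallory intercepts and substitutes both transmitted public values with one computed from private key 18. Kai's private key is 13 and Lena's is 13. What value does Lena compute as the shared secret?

199

Lena receives Mallory's public value M = 14^18 mod 283 instead of the honest one.
14^1 ≡ 14 (mod 283)
14^2 = (14^1)^2 ≡ 14^2 = 196 ≡ 196 (mod 283)
14^4 = (14^2)^2 ≡ 196^2 = 38416 ≡ 211 (mod 283)
14^8 = (14^4)^2 ≡ 211^2 = 44521 ≡ 90 (mod 283)
14^16 = (14^8)^2 ≡ 90^2 = 8100 ≡ 176 (mod 283)
14^18 = 14^16 · 14^2 ≡ 176 · 196 ≡ 253 (mod 283).
So M = 253. Lena computes K = M^13 mod 283.
253^1 ≡ 253 (mod 283)
253^2 = (253^1)^2 ≡ 253^2 = 64009 ≡ 51 (mod 283)
253^4 = (253^2)^2 ≡ 51^2 = 2601 ≡ 54 (mod 283)
253^8 = (253^4)^2 ≡ 54^2 = 2916 ≡ 86 (mod 283)
253^13 = 253^8 · 253^4 · 253^1 ≡ 86 · 54 · 253 ≡ 199 (mod 283).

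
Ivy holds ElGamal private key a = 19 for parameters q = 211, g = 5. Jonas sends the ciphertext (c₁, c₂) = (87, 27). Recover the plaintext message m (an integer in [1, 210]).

Shared mask s = c₁^a mod q = 87^19 mod 211.
87^1 ≡ 87 (mod 211)
87^2 = (87^1)^2 ≡ 87^2 = 7569 ≡ 184 (mod 211)
87^4 = (87^2)^2 ≡ 184^2 = 33856 ≡ 96 (mod 211)
87^8 = (87^4)^2 ≡ 96^2 = 9216 ≡ 143 (mod 211)
87^16 = (87^8)^2 ≡ 143^2 = 20449 ≡ 193 (mod 211)
87^19 = 87^16 · 87^2 · 87^1 ≡ 193 · 184 · 87 ≡ 82 (mod 211).
So s = 82; s⁻¹ ≡ 193 (mod 211).
m = c₂ · s⁻¹ mod 211 = 27 · 193 mod 211 = 147.

147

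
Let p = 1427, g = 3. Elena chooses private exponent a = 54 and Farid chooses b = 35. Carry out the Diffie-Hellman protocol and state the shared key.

1225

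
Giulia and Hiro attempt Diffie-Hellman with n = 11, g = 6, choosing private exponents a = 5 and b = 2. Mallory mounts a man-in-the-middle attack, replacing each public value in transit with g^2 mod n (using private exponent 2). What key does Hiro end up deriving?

9

Hiro receives Mallory's public value M = 6^2 mod 11 instead of the honest one.
6^1 ≡ 6 (mod 11)
6^2 = (6^1)^2 ≡ 6^2 = 36 ≡ 3 (mod 11)
So M = 3. Hiro computes K = M^2 mod 11.
3^1 ≡ 3 (mod 11)
3^2 = (3^1)^2 ≡ 3^2 = 9 ≡ 9 (mod 11)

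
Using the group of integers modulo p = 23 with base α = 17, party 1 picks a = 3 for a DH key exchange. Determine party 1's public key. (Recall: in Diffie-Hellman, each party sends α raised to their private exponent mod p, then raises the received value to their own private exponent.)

14

Public value = 17^{3} \pmod{23}.
17^1 ≡ 17 (mod 23)
17^2 = (17^1)^2 ≡ 17^2 = 289 ≡ 13 (mod 23)
17^3 = 17^2 · 17^1 ≡ 13 · 17 ≡ 14 (mod 23).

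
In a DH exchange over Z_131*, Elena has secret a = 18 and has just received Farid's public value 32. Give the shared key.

Shared key K = 32^18 mod 131.
32^1 ≡ 32 (mod 131)
32^2 = (32^1)^2 ≡ 32^2 = 1024 ≡ 107 (mod 131)
32^4 = (32^2)^2 ≡ 107^2 = 11449 ≡ 52 (mod 131)
32^8 = (32^4)^2 ≡ 52^2 = 2704 ≡ 84 (mod 131)
32^16 = (32^8)^2 ≡ 84^2 = 7056 ≡ 113 (mod 131)
32^18 = 32^16 · 32^2 ≡ 113 · 107 ≡ 39 (mod 131).

39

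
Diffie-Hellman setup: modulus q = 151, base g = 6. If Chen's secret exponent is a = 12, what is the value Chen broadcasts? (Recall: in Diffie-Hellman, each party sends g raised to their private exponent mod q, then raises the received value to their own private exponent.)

Public value = 6^{12} \pmod{151}.
6^1 ≡ 6 (mod 151)
6^2 = (6^1)^2 ≡ 6^2 = 36 ≡ 36 (mod 151)
6^4 = (6^2)^2 ≡ 36^2 = 1296 ≡ 88 (mod 151)
6^8 = (6^4)^2 ≡ 88^2 = 7744 ≡ 43 (mod 151)
6^12 = 6^8 · 6^4 ≡ 43 · 88 ≡ 9 (mod 151).

9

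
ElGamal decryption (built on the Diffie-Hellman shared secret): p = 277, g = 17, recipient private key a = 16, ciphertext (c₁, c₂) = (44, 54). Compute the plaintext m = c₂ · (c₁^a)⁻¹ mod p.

Shared mask s = c₁^a mod p = 44^16 mod 277.
44^1 ≡ 44 (mod 277)
44^2 = (44^1)^2 ≡ 44^2 = 1936 ≡ 274 (mod 277)
44^4 = (44^2)^2 ≡ 274^2 = 75076 ≡ 9 (mod 277)
44^8 = (44^4)^2 ≡ 9^2 = 81 ≡ 81 (mod 277)
44^16 = (44^8)^2 ≡ 81^2 = 6561 ≡ 190 (mod 277)
So s = 190; s⁻¹ ≡ 156 (mod 277).
m = c₂ · s⁻¹ mod 277 = 54 · 156 mod 277 = 114.

114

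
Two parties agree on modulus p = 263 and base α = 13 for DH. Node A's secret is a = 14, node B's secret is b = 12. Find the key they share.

140

Node B sends B = α^b mod p = 13^12 mod 263.
13^1 ≡ 13 (mod 263)
13^2 = (13^1)^2 ≡ 13^2 = 169 ≡ 169 (mod 263)
13^4 = (13^2)^2 ≡ 169^2 = 28561 ≡ 157 (mod 263)
13^8 = (13^4)^2 ≡ 157^2 = 24649 ≡ 190 (mod 263)
13^12 = 13^8 · 13^4 ≡ 190 · 157 ≡ 111 (mod 263).
So B = 111. Node A then computes K = B^a mod p = 111^14 mod 263.
111^1 ≡ 111 (mod 263)
111^2 = (111^1)^2 ≡ 111^2 = 12321 ≡ 223 (mod 263)
111^4 = (111^2)^2 ≡ 223^2 = 49729 ≡ 22 (mod 263)
111^8 = (111^4)^2 ≡ 22^2 = 484 ≡ 221 (mod 263)
111^14 = 111^8 · 111^4 · 111^2 ≡ 221 · 22 · 223 ≡ 140 (mod 263).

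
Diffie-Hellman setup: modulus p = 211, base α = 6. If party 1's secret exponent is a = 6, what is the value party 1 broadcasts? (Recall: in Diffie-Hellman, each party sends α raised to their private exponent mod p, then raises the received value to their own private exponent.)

25

Public value = 6^6 mod 211.
6^1 ≡ 6 (mod 211)
6^2 = (6^1)^2 ≡ 6^2 = 36 ≡ 36 (mod 211)
6^4 = (6^2)^2 ≡ 36^2 = 1296 ≡ 30 (mod 211)
6^6 = 6^4 · 6^2 ≡ 30 · 36 ≡ 25 (mod 211).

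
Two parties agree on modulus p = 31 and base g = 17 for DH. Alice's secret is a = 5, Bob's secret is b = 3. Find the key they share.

Bob sends B = g^b mod p = 17^3 mod 31.
17^1 ≡ 17 (mod 31)
17^2 = (17^1)^2 ≡ 17^2 = 289 ≡ 10 (mod 31)
17^3 = 17^2 · 17^1 ≡ 10 · 17 ≡ 15 (mod 31).
So B = 15. Alice then computes K = B^a mod p = 15^5 mod 31.
15^1 ≡ 15 (mod 31)
15^2 = (15^1)^2 ≡ 15^2 = 225 ≡ 8 (mod 31)
15^4 = (15^2)^2 ≡ 8^2 = 64 ≡ 2 (mod 31)
15^5 = 15^4 · 15^1 ≡ 2 · 15 ≡ 30 (mod 31).

30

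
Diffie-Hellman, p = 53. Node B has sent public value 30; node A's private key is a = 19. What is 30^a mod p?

Shared key K = 30^19 mod 53.
30^1 ≡ 30 (mod 53)
30^2 = (30^1)^2 ≡ 30^2 = 900 ≡ 52 (mod 53)
30^4 = (30^2)^2 ≡ 52^2 = 2704 ≡ 1 (mod 53)
30^8 = (30^4)^2 ≡ 1^2 = 1 ≡ 1 (mod 53)
30^16 = (30^8)^2 ≡ 1^2 = 1 ≡ 1 (mod 53)
30^19 = 30^16 · 30^2 · 30^1 ≡ 1 · 52 · 30 ≡ 23 (mod 53).

23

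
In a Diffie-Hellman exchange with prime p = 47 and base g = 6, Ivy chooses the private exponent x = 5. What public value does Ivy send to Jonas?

21

Public value = 6^5 mod 47.
6^1 ≡ 6 (mod 47)
6^2 = (6^1)^2 ≡ 6^2 = 36 ≡ 36 (mod 47)
6^4 = (6^2)^2 ≡ 36^2 = 1296 ≡ 27 (mod 47)
6^5 = 6^4 · 6^1 ≡ 27 · 6 ≡ 21 (mod 47).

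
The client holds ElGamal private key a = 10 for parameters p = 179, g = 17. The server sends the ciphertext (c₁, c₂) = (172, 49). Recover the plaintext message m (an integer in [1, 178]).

76

Shared mask s = c₁^a mod p = 172^10 mod 179.
172^1 ≡ 172 (mod 179)
172^2 = (172^1)^2 ≡ 172^2 = 29584 ≡ 49 (mod 179)
172^4 = (172^2)^2 ≡ 49^2 = 2401 ≡ 74 (mod 179)
172^8 = (172^4)^2 ≡ 74^2 = 5476 ≡ 106 (mod 179)
172^10 = 172^8 · 172^2 ≡ 106 · 49 ≡ 3 (mod 179).
So s = 3; s⁻¹ ≡ 60 (mod 179).
m = c₂ · s⁻¹ mod 179 = 49 · 60 mod 179 = 76.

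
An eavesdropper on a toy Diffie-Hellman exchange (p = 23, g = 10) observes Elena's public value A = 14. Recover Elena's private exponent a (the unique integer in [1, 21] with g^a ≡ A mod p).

7

Try successive powers of 10 modulo 23:
10^1 ≡ 10
10^2 ≡ 8
10^3 ≡ 11
10^4 ≡ 18
10^5 ≡ 19
10^6 ≡ 6
10^7 ≡ 14
Found: a = 7.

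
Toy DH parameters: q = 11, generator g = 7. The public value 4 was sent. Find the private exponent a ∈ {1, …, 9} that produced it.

Try successive powers of 7 modulo 11:
7^1 ≡ 7
7^2 ≡ 5
7^3 ≡ 2
7^4 ≡ 3
7^5 ≡ 10
7^6 ≡ 4
Found: a = 6.

6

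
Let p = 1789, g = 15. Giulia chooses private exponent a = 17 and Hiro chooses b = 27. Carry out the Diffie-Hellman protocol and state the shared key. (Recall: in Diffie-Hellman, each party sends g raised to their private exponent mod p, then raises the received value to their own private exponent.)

266

Hiro sends B = g^b mod p = 15^27 mod 1789.
15^1 ≡ 15 (mod 1789)
15^2 = (15^1)^2 ≡ 15^2 = 225 ≡ 225 (mod 1789)
15^4 = (15^2)^2 ≡ 225^2 = 50625 ≡ 533 (mod 1789)
15^8 = (15^4)^2 ≡ 533^2 = 284089 ≡ 1427 (mod 1789)
15^16 = (15^8)^2 ≡ 1427^2 = 2036329 ≡ 447 (mod 1789)
15^27 = 15^16 · 15^8 · 15^2 · 15^1 ≡ 447 · 1427 · 225 · 15 ≡ 413 (mod 1789).
So B = 413. Giulia then computes K = B^a mod p = 413^17 mod 1789.
413^1 ≡ 413 (mod 1789)
413^2 = (413^1)^2 ≡ 413^2 = 170569 ≡ 614 (mod 1789)
413^4 = (413^2)^2 ≡ 614^2 = 376996 ≡ 1306 (mod 1789)
413^8 = (413^4)^2 ≡ 1306^2 = 1705636 ≡ 719 (mod 1789)
413^16 = (413^8)^2 ≡ 719^2 = 516961 ≡ 1729 (mod 1789)
413^17 = 413^16 · 413^1 ≡ 1729 · 413 ≡ 266 (mod 1789).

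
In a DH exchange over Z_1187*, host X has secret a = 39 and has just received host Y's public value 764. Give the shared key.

327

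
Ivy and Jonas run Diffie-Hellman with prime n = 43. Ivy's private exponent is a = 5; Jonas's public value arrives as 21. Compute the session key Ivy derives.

Shared key K = 21^5 mod 43.
21^1 ≡ 21 (mod 43)
21^2 = (21^1)^2 ≡ 21^2 = 441 ≡ 11 (mod 43)
21^4 = (21^2)^2 ≡ 11^2 = 121 ≡ 35 (mod 43)
21^5 = 21^4 · 21^1 ≡ 35 · 21 ≡ 4 (mod 43).

4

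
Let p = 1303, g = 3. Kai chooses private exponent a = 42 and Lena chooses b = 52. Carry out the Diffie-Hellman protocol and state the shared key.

Kai sends A = g^a mod p = 3^42 mod 1303.
3^1 ≡ 3 (mod 1303)
3^2 = (3^1)^2 ≡ 3^2 = 9 ≡ 9 (mod 1303)
3^4 = (3^2)^2 ≡ 9^2 = 81 ≡ 81 (mod 1303)
3^8 = (3^4)^2 ≡ 81^2 = 6561 ≡ 46 (mod 1303)
3^16 = (3^8)^2 ≡ 46^2 = 2116 ≡ 813 (mod 1303)
3^32 = (3^16)^2 ≡ 813^2 = 660969 ≡ 348 (mod 1303)
3^42 = 3^32 · 3^8 · 3^2 ≡ 348 · 46 · 9 ≡ 742 (mod 1303).
So A = 742. Lena then computes K = A^b mod p = 742^52 mod 1303.
742^1 ≡ 742 (mod 1303)
742^2 = (742^1)^2 ≡ 742^2 = 550564 ≡ 698 (mod 1303)
742^4 = (742^2)^2 ≡ 698^2 = 487204 ≡ 1185 (mod 1303)
742^8 = (742^4)^2 ≡ 1185^2 = 1404225 ≡ 894 (mod 1303)
742^16 = (742^8)^2 ≡ 894^2 = 799236 ≡ 497 (mod 1303)
742^32 = (742^16)^2 ≡ 497^2 = 247009 ≡ 742 (mod 1303)
742^52 = 742^32 · 742^16 · 742^4 ≡ 742 · 497 · 1185 ≡ 959 (mod 1303).

959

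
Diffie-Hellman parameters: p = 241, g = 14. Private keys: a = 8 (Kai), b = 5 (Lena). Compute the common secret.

Kai sends A = g^a mod p = 14^8 mod 241.
14^1 ≡ 14 (mod 241)
14^2 = (14^1)^2 ≡ 14^2 = 196 ≡ 196 (mod 241)
14^4 = (14^2)^2 ≡ 196^2 = 38416 ≡ 97 (mod 241)
14^8 = (14^4)^2 ≡ 97^2 = 9409 ≡ 10 (mod 241)
So A = 10. Lena then computes K = A^b mod p = 10^5 mod 241.
10^1 ≡ 10 (mod 241)
10^2 = (10^1)^2 ≡ 10^2 = 100 ≡ 100 (mod 241)
10^4 = (10^2)^2 ≡ 100^2 = 10000 ≡ 119 (mod 241)
10^5 = 10^4 · 10^1 ≡ 119 · 10 ≡ 226 (mod 241).

226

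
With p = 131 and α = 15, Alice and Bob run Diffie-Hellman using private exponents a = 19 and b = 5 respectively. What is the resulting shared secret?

62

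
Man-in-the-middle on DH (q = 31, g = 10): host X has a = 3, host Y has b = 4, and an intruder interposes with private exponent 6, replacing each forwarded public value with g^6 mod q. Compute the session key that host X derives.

Host X receives an intruder's public value M = 10^6 mod 31 instead of the honest one.
10^1 ≡ 10 (mod 31)
10^2 = (10^1)^2 ≡ 10^2 = 100 ≡ 7 (mod 31)
10^4 = (10^2)^2 ≡ 7^2 = 49 ≡ 18 (mod 31)
10^6 = 10^4 · 10^2 ≡ 18 · 7 ≡ 2 (mod 31).
So M = 2. Host X computes K = M^3 mod 31.
2^1 ≡ 2 (mod 31)
2^2 = (2^1)^2 ≡ 2^2 = 4 ≡ 4 (mod 31)
2^3 = 2^2 · 2^1 ≡ 4 · 2 ≡ 8 (mod 31).

8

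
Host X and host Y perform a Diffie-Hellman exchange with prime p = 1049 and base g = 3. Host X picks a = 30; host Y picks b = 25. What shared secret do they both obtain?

342

Host Y sends B = g^b mod p = 3^25 mod 1049.
3^1 ≡ 3 (mod 1049)
3^2 = (3^1)^2 ≡ 3^2 = 9 ≡ 9 (mod 1049)
3^4 = (3^2)^2 ≡ 9^2 = 81 ≡ 81 (mod 1049)
3^8 = (3^4)^2 ≡ 81^2 = 6561 ≡ 267 (mod 1049)
3^16 = (3^8)^2 ≡ 267^2 = 71289 ≡ 1006 (mod 1049)
3^25 = 3^16 · 3^8 · 3^1 ≡ 1006 · 267 · 3 ≡ 174 (mod 1049).
So B = 174. Host X then computes K = B^a mod p = 174^30 mod 1049.
174^1 ≡ 174 (mod 1049)
174^2 = (174^1)^2 ≡ 174^2 = 30276 ≡ 904 (mod 1049)
174^4 = (174^2)^2 ≡ 904^2 = 817216 ≡ 45 (mod 1049)
174^8 = (174^4)^2 ≡ 45^2 = 2025 ≡ 976 (mod 1049)
174^16 = (174^8)^2 ≡ 976^2 = 952576 ≡ 84 (mod 1049)
174^30 = 174^16 · 174^8 · 174^4 · 174^2 ≡ 84 · 976 · 45 · 904 ≡ 342 (mod 1049).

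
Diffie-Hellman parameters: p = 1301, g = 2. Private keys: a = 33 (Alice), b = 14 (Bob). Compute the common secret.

19

Bob sends B = g^b mod p = 2^14 mod 1301.
2^1 ≡ 2 (mod 1301)
2^2 = (2^1)^2 ≡ 2^2 = 4 ≡ 4 (mod 1301)
2^4 = (2^2)^2 ≡ 4^2 = 16 ≡ 16 (mod 1301)
2^8 = (2^4)^2 ≡ 16^2 = 256 ≡ 256 (mod 1301)
2^14 = 2^8 · 2^4 · 2^2 ≡ 256 · 16 · 4 ≡ 772 (mod 1301).
So B = 772. Alice then computes K = B^a mod p = 772^33 mod 1301.
772^1 ≡ 772 (mod 1301)
772^2 = (772^1)^2 ≡ 772^2 = 595984 ≡ 126 (mod 1301)
772^4 = (772^2)^2 ≡ 126^2 = 15876 ≡ 264 (mod 1301)
772^8 = (772^4)^2 ≡ 264^2 = 69696 ≡ 743 (mod 1301)
772^16 = (772^8)^2 ≡ 743^2 = 552049 ≡ 425 (mod 1301)
772^32 = (772^16)^2 ≡ 425^2 = 180625 ≡ 1087 (mod 1301)
772^33 = 772^32 · 772^1 ≡ 1087 · 772 ≡ 19 (mod 1301).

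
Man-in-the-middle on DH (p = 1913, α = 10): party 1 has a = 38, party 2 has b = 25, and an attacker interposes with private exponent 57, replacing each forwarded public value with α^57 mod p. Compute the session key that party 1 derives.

1396

Party 1 receives an attacker's public value M = 10^57 mod 1913 instead of the honest one.
10^1 ≡ 10 (mod 1913)
10^2 = (10^1)^2 ≡ 10^2 = 100 ≡ 100 (mod 1913)
10^4 = (10^2)^2 ≡ 100^2 = 10000 ≡ 435 (mod 1913)
10^8 = (10^4)^2 ≡ 435^2 = 189225 ≡ 1751 (mod 1913)
10^16 = (10^8)^2 ≡ 1751^2 = 3066001 ≡ 1375 (mod 1913)
10^32 = (10^16)^2 ≡ 1375^2 = 1890625 ≡ 581 (mod 1913)
10^57 = 10^32 · 10^16 · 10^8 · 10^1 ≡ 581 · 1375 · 1751 · 10 ≡ 1434 (mod 1913).
So M = 1434. Party 1 computes K = M^38 mod 1913.
1434^1 ≡ 1434 (mod 1913)
1434^2 = (1434^1)^2 ≡ 1434^2 = 2056356 ≡ 1794 (mod 1913)
1434^4 = (1434^2)^2 ≡ 1794^2 = 3218436 ≡ 770 (mod 1913)
1434^8 = (1434^4)^2 ≡ 770^2 = 592900 ≡ 1783 (mod 1913)
1434^16 = (1434^8)^2 ≡ 1783^2 = 3179089 ≡ 1596 (mod 1913)
1434^32 = (1434^16)^2 ≡ 1596^2 = 2547216 ≡ 1013 (mod 1913)
1434^38 = 1434^32 · 1434^4 · 1434^2 ≡ 1013 · 770 · 1794 ≡ 1396 (mod 1913).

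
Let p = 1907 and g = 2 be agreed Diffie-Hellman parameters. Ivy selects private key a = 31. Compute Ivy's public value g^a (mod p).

1413

Public value = 2^31 (mod 1907).
2^1 ≡ 2 (mod 1907)
2^2 = (2^1)^2 ≡ 2^2 = 4 ≡ 4 (mod 1907)
2^4 = (2^2)^2 ≡ 4^2 = 16 ≡ 16 (mod 1907)
2^8 = (2^4)^2 ≡ 16^2 = 256 ≡ 256 (mod 1907)
2^16 = (2^8)^2 ≡ 256^2 = 65536 ≡ 698 (mod 1907)
2^31 = 2^16 · 2^8 · 2^4 · 2^2 · 2^1 ≡ 698 · 256 · 16 · 4 · 2 ≡ 1413 (mod 1907).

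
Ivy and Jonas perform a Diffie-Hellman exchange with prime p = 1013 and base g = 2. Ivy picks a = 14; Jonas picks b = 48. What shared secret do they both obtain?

Jonas sends B = g^b mod p = 2^48 mod 1013.
2^1 ≡ 2 (mod 1013)
2^2 = (2^1)^2 ≡ 2^2 = 4 ≡ 4 (mod 1013)
2^4 = (2^2)^2 ≡ 4^2 = 16 ≡ 16 (mod 1013)
2^8 = (2^4)^2 ≡ 16^2 = 256 ≡ 256 (mod 1013)
2^16 = (2^8)^2 ≡ 256^2 = 65536 ≡ 704 (mod 1013)
2^32 = (2^16)^2 ≡ 704^2 = 495616 ≡ 259 (mod 1013)
2^48 = 2^32 · 2^16 ≡ 259 · 704 ≡ 1009 (mod 1013).
So B = 1009. Ivy then computes K = B^a mod p = 1009^14 mod 1013.
1009^1 ≡ 1009 (mod 1013)
1009^2 = (1009^1)^2 ≡ 1009^2 = 1018081 ≡ 16 (mod 1013)
1009^4 = (1009^2)^2 ≡ 16^2 = 256 ≡ 256 (mod 1013)
1009^8 = (1009^4)^2 ≡ 256^2 = 65536 ≡ 704 (mod 1013)
1009^14 = 1009^8 · 1009^4 · 1009^2 ≡ 704 · 256 · 16 ≡ 586 (mod 1013).

586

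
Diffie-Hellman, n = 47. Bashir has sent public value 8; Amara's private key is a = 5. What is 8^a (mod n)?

Shared key K = 8^5 mod 47.
8^1 ≡ 8 (mod 47)
8^2 = (8^1)^2 ≡ 8^2 = 64 ≡ 17 (mod 47)
8^4 = (8^2)^2 ≡ 17^2 = 289 ≡ 7 (mod 47)
8^5 = 8^4 · 8^1 ≡ 7 · 8 ≡ 9 (mod 47).

9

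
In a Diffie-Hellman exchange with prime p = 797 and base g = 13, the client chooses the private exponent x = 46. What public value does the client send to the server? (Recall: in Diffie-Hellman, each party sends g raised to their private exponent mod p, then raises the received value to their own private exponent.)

61

Public value = 13^46 (mod 797).
13^1 ≡ 13 (mod 797)
13^2 = (13^1)^2 ≡ 13^2 = 169 ≡ 169 (mod 797)
13^4 = (13^2)^2 ≡ 169^2 = 28561 ≡ 666 (mod 797)
13^8 = (13^4)^2 ≡ 666^2 = 443556 ≡ 424 (mod 797)
13^16 = (13^8)^2 ≡ 424^2 = 179776 ≡ 451 (mod 797)
13^32 = (13^16)^2 ≡ 451^2 = 203401 ≡ 166 (mod 797)
13^46 = 13^32 · 13^8 · 13^4 · 13^2 ≡ 166 · 424 · 666 · 169 ≡ 61 (mod 797).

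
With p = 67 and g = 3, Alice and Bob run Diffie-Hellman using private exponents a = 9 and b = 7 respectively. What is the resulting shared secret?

Alice sends A = g^a mod p = 3^9 mod 67.
3^1 ≡ 3 (mod 67)
3^2 = (3^1)^2 ≡ 3^2 = 9 ≡ 9 (mod 67)
3^4 = (3^2)^2 ≡ 9^2 = 81 ≡ 14 (mod 67)
3^8 = (3^4)^2 ≡ 14^2 = 196 ≡ 62 (mod 67)
3^9 = 3^8 · 3^1 ≡ 62 · 3 ≡ 52 (mod 67).
So A = 52. Bob then computes K = A^b mod p = 52^7 mod 67.
52^1 ≡ 52 (mod 67)
52^2 = (52^1)^2 ≡ 52^2 = 2704 ≡ 24 (mod 67)
52^4 = (52^2)^2 ≡ 24^2 = 576 ≡ 40 (mod 67)
52^7 = 52^4 · 52^2 · 52^1 ≡ 40 · 24 · 52 ≡ 5 (mod 67).

5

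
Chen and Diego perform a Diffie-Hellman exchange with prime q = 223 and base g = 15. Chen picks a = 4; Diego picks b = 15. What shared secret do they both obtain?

169

Chen sends A = g^a mod q = 15^4 mod 223.
15^1 ≡ 15 (mod 223)
15^2 = (15^1)^2 ≡ 15^2 = 225 ≡ 2 (mod 223)
15^4 = (15^2)^2 ≡ 2^2 = 4 ≡ 4 (mod 223)
So A = 4. Diego then computes K = A^b mod q = 4^15 mod 223.
4^1 ≡ 4 (mod 223)
4^2 = (4^1)^2 ≡ 4^2 = 16 ≡ 16 (mod 223)
4^4 = (4^2)^2 ≡ 16^2 = 256 ≡ 33 (mod 223)
4^8 = (4^4)^2 ≡ 33^2 = 1089 ≡ 197 (mod 223)
4^15 = 4^8 · 4^4 · 4^2 · 4^1 ≡ 197 · 33 · 16 · 4 ≡ 169 (mod 223).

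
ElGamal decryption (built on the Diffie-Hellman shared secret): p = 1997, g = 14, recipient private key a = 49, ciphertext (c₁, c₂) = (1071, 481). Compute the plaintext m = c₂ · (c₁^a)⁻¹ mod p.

Shared mask s = c₁^a mod p = 1071^49 mod 1997.
1071^1 ≡ 1071 (mod 1997)
1071^2 = (1071^1)^2 ≡ 1071^2 = 1147041 ≡ 763 (mod 1997)
1071^4 = (1071^2)^2 ≡ 763^2 = 582169 ≡ 1042 (mod 1997)
1071^8 = (1071^4)^2 ≡ 1042^2 = 1085764 ≡ 1393 (mod 1997)
1071^16 = (1071^8)^2 ≡ 1393^2 = 1940449 ≡ 1362 (mod 1997)
1071^32 = (1071^16)^2 ≡ 1362^2 = 1855044 ≡ 1828 (mod 1997)
1071^49 = 1071^32 · 1071^16 · 1071^1 ≡ 1828 · 1362 · 1071 ≡ 1024 (mod 1997).
So s = 1024; s⁻¹ ≡ 1488 (mod 1997).
m = c₂ · s⁻¹ mod 1997 = 481 · 1488 mod 1997 = 802.

802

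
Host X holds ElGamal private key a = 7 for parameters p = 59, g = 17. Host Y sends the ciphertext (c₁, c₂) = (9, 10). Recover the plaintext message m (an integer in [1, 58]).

8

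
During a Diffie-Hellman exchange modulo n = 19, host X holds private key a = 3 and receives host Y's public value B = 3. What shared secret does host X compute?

8

Shared key K = 3^3 mod 19.
3^1 ≡ 3 (mod 19)
3^2 = (3^1)^2 ≡ 3^2 = 9 ≡ 9 (mod 19)
3^3 = 3^2 · 3^1 ≡ 9 · 3 ≡ 8 (mod 19).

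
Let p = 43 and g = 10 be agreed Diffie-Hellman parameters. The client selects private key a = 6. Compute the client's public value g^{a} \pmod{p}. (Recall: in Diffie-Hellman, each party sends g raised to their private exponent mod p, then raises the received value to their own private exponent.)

35

Public value = 10^{6} \pmod{43}.
10^1 ≡ 10 (mod 43)
10^2 = (10^1)^2 ≡ 10^2 = 100 ≡ 14 (mod 43)
10^4 = (10^2)^2 ≡ 14^2 = 196 ≡ 24 (mod 43)
10^6 = 10^4 · 10^2 ≡ 24 · 14 ≡ 35 (mod 43).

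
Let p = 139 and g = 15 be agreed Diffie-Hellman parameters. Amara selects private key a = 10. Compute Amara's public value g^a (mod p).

Public value = 15^10 (mod 139).
15^1 ≡ 15 (mod 139)
15^2 = (15^1)^2 ≡ 15^2 = 225 ≡ 86 (mod 139)
15^4 = (15^2)^2 ≡ 86^2 = 7396 ≡ 29 (mod 139)
15^8 = (15^4)^2 ≡ 29^2 = 841 ≡ 7 (mod 139)
15^10 = 15^8 · 15^2 ≡ 7 · 86 ≡ 46 (mod 139).

46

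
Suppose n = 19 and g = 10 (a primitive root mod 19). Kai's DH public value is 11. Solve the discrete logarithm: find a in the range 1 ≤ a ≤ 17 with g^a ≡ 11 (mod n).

Try successive powers of 10 modulo 19:
10^1 ≡ 10
10^2 ≡ 5
10^3 ≡ 12
10^4 ≡ 6
10^5 ≡ 3
10^6 ≡ 11
Found: a = 6.

6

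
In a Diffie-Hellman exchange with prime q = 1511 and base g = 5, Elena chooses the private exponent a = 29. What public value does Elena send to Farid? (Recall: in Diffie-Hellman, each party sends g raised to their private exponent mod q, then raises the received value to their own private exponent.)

1114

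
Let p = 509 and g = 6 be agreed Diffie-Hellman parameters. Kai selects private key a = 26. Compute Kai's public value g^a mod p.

445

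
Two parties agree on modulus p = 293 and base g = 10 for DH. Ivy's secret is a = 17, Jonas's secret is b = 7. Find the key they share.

Ivy sends A = g^a mod p = 10^17 mod 293.
10^1 ≡ 10 (mod 293)
10^2 = (10^1)^2 ≡ 10^2 = 100 ≡ 100 (mod 293)
10^4 = (10^2)^2 ≡ 100^2 = 10000 ≡ 38 (mod 293)
10^8 = (10^4)^2 ≡ 38^2 = 1444 ≡ 272 (mod 293)
10^16 = (10^8)^2 ≡ 272^2 = 73984 ≡ 148 (mod 293)
10^17 = 10^16 · 10^1 ≡ 148 · 10 ≡ 15 (mod 293).
So A = 15. Jonas then computes K = A^b mod p = 15^7 mod 293.
15^1 ≡ 15 (mod 293)
15^2 = (15^1)^2 ≡ 15^2 = 225 ≡ 225 (mod 293)
15^4 = (15^2)^2 ≡ 225^2 = 50625 ≡ 229 (mod 293)
15^7 = 15^4 · 15^2 · 15^1 ≡ 229 · 225 · 15 ≡ 234 (mod 293).

234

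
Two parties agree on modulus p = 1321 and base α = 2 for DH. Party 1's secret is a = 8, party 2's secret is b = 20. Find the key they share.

Party 2 sends B = α^b mod p = 2^20 mod 1321.
2^1 ≡ 2 (mod 1321)
2^2 = (2^1)^2 ≡ 2^2 = 4 ≡ 4 (mod 1321)
2^4 = (2^2)^2 ≡ 4^2 = 16 ≡ 16 (mod 1321)
2^8 = (2^4)^2 ≡ 16^2 = 256 ≡ 256 (mod 1321)
2^16 = (2^8)^2 ≡ 256^2 = 65536 ≡ 807 (mod 1321)
2^20 = 2^16 · 2^4 ≡ 807 · 16 ≡ 1023 (mod 1321).
So B = 1023. Party 1 then computes K = B^a mod p = 1023^8 mod 1321.
1023^1 ≡ 1023 (mod 1321)
1023^2 = (1023^1)^2 ≡ 1023^2 = 1046529 ≡ 297 (mod 1321)
1023^4 = (1023^2)^2 ≡ 297^2 = 88209 ≡ 1023 (mod 1321)
1023^8 = (1023^4)^2 ≡ 1023^2 = 1046529 ≡ 297 (mod 1321)

297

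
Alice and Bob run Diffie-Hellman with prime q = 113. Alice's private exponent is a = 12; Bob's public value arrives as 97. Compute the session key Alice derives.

49

Shared key K = 97^12 mod 113.
97^1 ≡ 97 (mod 113)
97^2 = (97^1)^2 ≡ 97^2 = 9409 ≡ 30 (mod 113)
97^4 = (97^2)^2 ≡ 30^2 = 900 ≡ 109 (mod 113)
97^8 = (97^4)^2 ≡ 109^2 = 11881 ≡ 16 (mod 113)
97^12 = 97^8 · 97^4 ≡ 16 · 109 ≡ 49 (mod 113).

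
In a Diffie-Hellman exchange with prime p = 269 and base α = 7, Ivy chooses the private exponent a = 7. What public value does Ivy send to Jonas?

134

Public value = 7^7 (mod 269).
7^1 ≡ 7 (mod 269)
7^2 = (7^1)^2 ≡ 7^2 = 49 ≡ 49 (mod 269)
7^4 = (7^2)^2 ≡ 49^2 = 2401 ≡ 249 (mod 269)
7^7 = 7^4 · 7^2 · 7^1 ≡ 249 · 49 · 7 ≡ 134 (mod 269).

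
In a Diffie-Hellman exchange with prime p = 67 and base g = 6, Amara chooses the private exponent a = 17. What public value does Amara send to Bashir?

Public value = 6^17 mod 67.
6^1 ≡ 6 (mod 67)
6^2 = (6^1)^2 ≡ 6^2 = 36 ≡ 36 (mod 67)
6^4 = (6^2)^2 ≡ 36^2 = 1296 ≡ 23 (mod 67)
6^8 = (6^4)^2 ≡ 23^2 = 529 ≡ 60 (mod 67)
6^16 = (6^8)^2 ≡ 60^2 = 3600 ≡ 49 (mod 67)
6^17 = 6^16 · 6^1 ≡ 49 · 6 ≡ 26 (mod 67).

26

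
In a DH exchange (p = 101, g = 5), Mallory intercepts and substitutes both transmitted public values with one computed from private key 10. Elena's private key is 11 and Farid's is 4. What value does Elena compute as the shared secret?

36

Elena receives Mallory's public value M = 5^10 mod 101 instead of the honest one.
5^1 ≡ 5 (mod 101)
5^2 = (5^1)^2 ≡ 5^2 = 25 ≡ 25 (mod 101)
5^4 = (5^2)^2 ≡ 25^2 = 625 ≡ 19 (mod 101)
5^8 = (5^4)^2 ≡ 19^2 = 361 ≡ 58 (mod 101)
5^10 = 5^8 · 5^2 ≡ 58 · 25 ≡ 36 (mod 101).
So M = 36. Elena computes K = M^11 mod 101.
36^1 ≡ 36 (mod 101)
36^2 = (36^1)^2 ≡ 36^2 = 1296 ≡ 84 (mod 101)
36^4 = (36^2)^2 ≡ 84^2 = 7056 ≡ 87 (mod 101)
36^8 = (36^4)^2 ≡ 87^2 = 7569 ≡ 95 (mod 101)
36^11 = 36^8 · 36^2 · 36^1 ≡ 95 · 84 · 36 ≡ 36 (mod 101).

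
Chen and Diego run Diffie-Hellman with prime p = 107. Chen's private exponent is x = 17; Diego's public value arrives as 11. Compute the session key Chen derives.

99

Shared key K = 11^17 mod 107.
11^1 ≡ 11 (mod 107)
11^2 = (11^1)^2 ≡ 11^2 = 121 ≡ 14 (mod 107)
11^4 = (11^2)^2 ≡ 14^2 = 196 ≡ 89 (mod 107)
11^8 = (11^4)^2 ≡ 89^2 = 7921 ≡ 3 (mod 107)
11^16 = (11^8)^2 ≡ 3^2 = 9 ≡ 9 (mod 107)
11^17 = 11^16 · 11^1 ≡ 9 · 11 ≡ 99 (mod 107).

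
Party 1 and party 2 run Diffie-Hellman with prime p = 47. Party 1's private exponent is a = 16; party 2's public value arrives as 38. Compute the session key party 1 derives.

Shared key K = 38^16 mod 47.
38^1 ≡ 38 (mod 47)
38^2 = (38^1)^2 ≡ 38^2 = 1444 ≡ 34 (mod 47)
38^4 = (38^2)^2 ≡ 34^2 = 1156 ≡ 28 (mod 47)
38^8 = (38^4)^2 ≡ 28^2 = 784 ≡ 32 (mod 47)
38^16 = (38^8)^2 ≡ 32^2 = 1024 ≡ 37 (mod 47)

37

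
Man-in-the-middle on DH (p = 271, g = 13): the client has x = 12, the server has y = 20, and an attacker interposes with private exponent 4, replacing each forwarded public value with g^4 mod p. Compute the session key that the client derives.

The client receives an attacker's public value M = 13^4 mod 271 instead of the honest one.
13^1 ≡ 13 (mod 271)
13^2 = (13^1)^2 ≡ 13^2 = 169 ≡ 169 (mod 271)
13^4 = (13^2)^2 ≡ 169^2 = 28561 ≡ 106 (mod 271)
So M = 106. The client computes K = M^12 mod 271.
106^1 ≡ 106 (mod 271)
106^2 = (106^1)^2 ≡ 106^2 = 11236 ≡ 125 (mod 271)
106^4 = (106^2)^2 ≡ 125^2 = 15625 ≡ 178 (mod 271)
106^8 = (106^4)^2 ≡ 178^2 = 31684 ≡ 248 (mod 271)
106^12 = 106^8 · 106^4 ≡ 248 · 178 ≡ 242 (mod 271).

242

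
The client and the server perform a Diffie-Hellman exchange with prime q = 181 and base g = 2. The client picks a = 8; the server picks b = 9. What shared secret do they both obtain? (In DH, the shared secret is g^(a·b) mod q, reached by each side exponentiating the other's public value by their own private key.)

The client sends A = g^a mod q = 2^8 mod 181.
2^1 ≡ 2 (mod 181)
2^2 = (2^1)^2 ≡ 2^2 = 4 ≡ 4 (mod 181)
2^4 = (2^2)^2 ≡ 4^2 = 16 ≡ 16 (mod 181)
2^8 = (2^4)^2 ≡ 16^2 = 256 ≡ 75 (mod 181)
So A = 75. The server then computes K = A^b mod q = 75^9 mod 181.
75^1 ≡ 75 (mod 181)
75^2 = (75^1)^2 ≡ 75^2 = 5625 ≡ 14 (mod 181)
75^4 = (75^2)^2 ≡ 14^2 = 196 ≡ 15 (mod 181)
75^8 = (75^4)^2 ≡ 15^2 = 225 ≡ 44 (mod 181)
75^9 = 75^8 · 75^1 ≡ 44 · 75 ≡ 42 (mod 181).

42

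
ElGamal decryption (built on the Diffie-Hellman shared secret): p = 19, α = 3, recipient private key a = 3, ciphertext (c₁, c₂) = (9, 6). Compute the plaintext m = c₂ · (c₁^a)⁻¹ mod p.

Shared mask s = c₁^a mod p = 9^3 mod 19.
9^1 ≡ 9 (mod 19)
9^2 = (9^1)^2 ≡ 9^2 = 81 ≡ 5 (mod 19)
9^3 = 9^2 · 9^1 ≡ 5 · 9 ≡ 7 (mod 19).
So s = 7; s⁻¹ ≡ 11 (mod 19).
m = c₂ · s⁻¹ mod 19 = 6 · 11 mod 19 = 9.

9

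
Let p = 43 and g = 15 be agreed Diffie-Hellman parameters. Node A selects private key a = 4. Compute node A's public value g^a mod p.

Public value = 15^4 mod 43.
15^1 ≡ 15 (mod 43)
15^2 = (15^1)^2 ≡ 15^2 = 225 ≡ 10 (mod 43)
15^4 = (15^2)^2 ≡ 10^2 = 100 ≡ 14 (mod 43)

14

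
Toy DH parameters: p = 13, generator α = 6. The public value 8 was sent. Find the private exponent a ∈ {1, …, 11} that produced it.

Try successive powers of 6 modulo 13:
6^1 ≡ 6
6^2 ≡ 10
6^3 ≡ 8
Found: a = 3.

3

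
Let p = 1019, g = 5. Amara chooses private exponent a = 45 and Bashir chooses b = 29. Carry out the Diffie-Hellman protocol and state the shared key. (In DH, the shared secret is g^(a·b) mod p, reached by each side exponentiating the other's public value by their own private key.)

Bashir sends B = g^b mod p = 5^29 mod 1019.
5^1 ≡ 5 (mod 1019)
5^2 = (5^1)^2 ≡ 5^2 = 25 ≡ 25 (mod 1019)
5^4 = (5^2)^2 ≡ 25^2 = 625 ≡ 625 (mod 1019)
5^8 = (5^4)^2 ≡ 625^2 = 390625 ≡ 348 (mod 1019)
5^16 = (5^8)^2 ≡ 348^2 = 121104 ≡ 862 (mod 1019)
5^29 = 5^16 · 5^8 · 5^4 · 5^1 ≡ 862 · 348 · 625 · 5 ≡ 26 (mod 1019).
So B = 26. Amara then computes K = B^a mod p = 26^45 mod 1019.
26^1 ≡ 26 (mod 1019)
26^2 = (26^1)^2 ≡ 26^2 = 676 ≡ 676 (mod 1019)
26^4 = (26^2)^2 ≡ 676^2 = 456976 ≡ 464 (mod 1019)
26^8 = (26^4)^2 ≡ 464^2 = 215296 ≡ 287 (mod 1019)
26^16 = (26^8)^2 ≡ 287^2 = 82369 ≡ 849 (mod 1019)
26^32 = (26^16)^2 ≡ 849^2 = 720801 ≡ 368 (mod 1019)
26^45 = 26^32 · 26^8 · 26^4 · 26^1 ≡ 368 · 287 · 464 · 26 ≡ 957 (mod 1019).

957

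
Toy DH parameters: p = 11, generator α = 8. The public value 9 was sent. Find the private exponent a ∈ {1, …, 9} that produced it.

2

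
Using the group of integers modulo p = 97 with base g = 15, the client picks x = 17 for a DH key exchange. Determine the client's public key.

Public value = 15^17 (mod 97).
15^1 ≡ 15 (mod 97)
15^2 = (15^1)^2 ≡ 15^2 = 225 ≡ 31 (mod 97)
15^4 = (15^2)^2 ≡ 31^2 = 961 ≡ 88 (mod 97)
15^8 = (15^4)^2 ≡ 88^2 = 7744 ≡ 81 (mod 97)
15^16 = (15^8)^2 ≡ 81^2 = 6561 ≡ 62 (mod 97)
15^17 = 15^16 · 15^1 ≡ 62 · 15 ≡ 57 (mod 97).

57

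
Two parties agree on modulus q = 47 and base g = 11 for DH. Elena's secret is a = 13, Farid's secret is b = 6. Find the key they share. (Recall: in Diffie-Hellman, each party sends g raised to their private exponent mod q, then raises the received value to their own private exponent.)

Elena sends A = g^a mod q = 11^13 mod 47.
11^1 ≡ 11 (mod 47)
11^2 = (11^1)^2 ≡ 11^2 = 121 ≡ 27 (mod 47)
11^4 = (11^2)^2 ≡ 27^2 = 729 ≡ 24 (mod 47)
11^8 = (11^4)^2 ≡ 24^2 = 576 ≡ 12 (mod 47)
11^13 = 11^8 · 11^4 · 11^1 ≡ 12 · 24 · 11 ≡ 19 (mod 47).
So A = 19. Farid then computes K = A^b mod q = 19^6 mod 47.
19^1 ≡ 19 (mod 47)
19^2 = (19^1)^2 ≡ 19^2 = 361 ≡ 32 (mod 47)
19^4 = (19^2)^2 ≡ 32^2 = 1024 ≡ 37 (mod 47)
19^6 = 19^4 · 19^2 ≡ 37 · 32 ≡ 9 (mod 47).

9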